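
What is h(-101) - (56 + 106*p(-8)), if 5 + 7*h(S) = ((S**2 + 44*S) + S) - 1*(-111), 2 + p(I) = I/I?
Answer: 6112/7 ≈ 873.14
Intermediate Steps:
p(I) = -1 (p(I) = -2 + I/I = -2 + 1 = -1)
h(S) = 106/7 + S**2/7 + 45*S/7 (h(S) = -5/7 + (((S**2 + 44*S) + S) - 1*(-111))/7 = -5/7 + ((S**2 + 45*S) + 111)/7 = -5/7 + (111 + S**2 + 45*S)/7 = -5/7 + (111/7 + S**2/7 + 45*S/7) = 106/7 + S**2/7 + 45*S/7)
h(-101) - (56 + 106*p(-8)) = (106/7 + (1/7)*(-101)**2 + (45/7)*(-101)) - (56 + 106*(-1)) = (106/7 + (1/7)*10201 - 4545/7) - (56 - 106) = (106/7 + 10201/7 - 4545/7) - 1*(-50) = 5762/7 + 50 = 6112/7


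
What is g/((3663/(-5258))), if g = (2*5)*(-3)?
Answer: 4780/111 ≈ 43.063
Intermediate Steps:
g = -30 (g = 10*(-3) = -30)
g/((3663/(-5258))) = -30/(3663/(-5258)) = -30/(3663*(-1/5258)) = -30/(-333/478) = -30*(-478/333) = 4780/111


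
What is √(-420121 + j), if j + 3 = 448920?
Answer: 2*√7199 ≈ 169.69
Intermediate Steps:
j = 448917 (j = -3 + 448920 = 448917)
√(-420121 + j) = √(-420121 + 448917) = √28796 = 2*√7199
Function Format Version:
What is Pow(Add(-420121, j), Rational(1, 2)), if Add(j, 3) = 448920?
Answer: Mul(2, Pow(7199, Rational(1, 2))) ≈ 169.69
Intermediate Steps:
j = 448917 (j = Add(-3, 448920) = 448917)
Pow(Add(-420121, j), Rational(1, 2)) = Pow(Add(-420121, 448917), Rational(1, 2)) = Pow(28796, Rational(1, 2)) = Mul(2, Pow(7199, Rational(1, 2)))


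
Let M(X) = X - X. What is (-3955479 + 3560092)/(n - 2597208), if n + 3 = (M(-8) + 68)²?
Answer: 395387/2592587 ≈ 0.15251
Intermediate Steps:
M(X) = 0
n = 4621 (n = -3 + (0 + 68)² = -3 + 68² = -3 + 4624 = 4621)
(-3955479 + 3560092)/(n - 2597208) = (-3955479 + 3560092)/(4621 - 2597208) = -395387/(-2592587) = -395387*(-1/2592587) = 395387/2592587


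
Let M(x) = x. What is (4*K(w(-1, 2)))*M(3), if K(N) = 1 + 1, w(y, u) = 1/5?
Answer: 24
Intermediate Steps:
w(y, u) = 1/5
K(N) = 2
(4*K(w(-1, 2)))*M(3) = (4*2)*3 = 8*3 = 24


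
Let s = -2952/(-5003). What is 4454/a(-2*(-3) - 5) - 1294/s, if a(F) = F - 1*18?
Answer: -3623653/1476 ≈ -2455.1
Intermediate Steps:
a(F) = -18 + F (a(F) = F - 18 = -18 + F)
s = 2952/5003 (s = -2952*(-1/5003) = 2952/5003 ≈ 0.59005)
4454/a(-2*(-3) - 5) - 1294/s = 4454/(-18 + (-2*(-3) - 5)) - 1294/2952/5003 = 4454/(-18 + (6 - 5)) - 1294*5003/2952 = 4454/(-18 + 1) - 3236941/1476 = 4454/(-17) - 3236941/1476 = 4454*(-1/17) - 3236941/1476 = -262 - 3236941/1476 = -3623653/1476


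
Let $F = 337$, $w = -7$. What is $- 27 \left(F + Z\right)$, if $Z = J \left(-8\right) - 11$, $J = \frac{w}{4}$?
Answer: $-9180$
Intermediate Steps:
$J = - \frac{7}{4} \approx -1.75$
$Z = 3$ ($Z = \left(- \frac{7}{4}\right) \left(-8\right) - 11 = 14 - 11 = 3$)
$- 27 \left(F + Z\right) = - 27 \left(337 + 3\right) = \left(-27\right) 340 = -9180$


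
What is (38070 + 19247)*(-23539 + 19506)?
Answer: -231159461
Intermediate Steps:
(38070 + 19247)*(-23539 + 19506) = 57317*(-4033) = -231159461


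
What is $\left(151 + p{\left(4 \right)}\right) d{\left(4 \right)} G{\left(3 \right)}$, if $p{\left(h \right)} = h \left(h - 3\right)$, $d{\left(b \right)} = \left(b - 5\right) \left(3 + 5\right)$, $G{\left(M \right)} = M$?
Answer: $-3720$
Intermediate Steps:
$d{\left(b \right)} = -40 + 8 b$ ($d{\left(b \right)} = \left(-5 + b\right) 8 = -40 + 8 b$)
$p{\left(h \right)} = h \left(-3 + h\right)$ ($p{\left(h \right)} = h \left(h - 3\right) = h \left(-3 + h\right)$)
$\left(151 + p{\left(4 \right)}\right) d{\left(4 \right)} G{\left(3 \right)} = \left(151 + 4 \left(-3 + 4\right)\right) \left(-40 + 8 \cdot 4\right) 3 = \left(151 + 4 \cdot 1\right) \left(-40 + 32\right) 3 = \left(151 + 4\right) \left(\left(-8\right) 3\right) = 155 \left(-24\right) = -3720$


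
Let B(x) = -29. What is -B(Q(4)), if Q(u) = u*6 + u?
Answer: 29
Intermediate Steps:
Q(u) = 7*u (Q(u) = 6*u + u = 7*u)
-B(Q(4)) = -1*(-29) = 29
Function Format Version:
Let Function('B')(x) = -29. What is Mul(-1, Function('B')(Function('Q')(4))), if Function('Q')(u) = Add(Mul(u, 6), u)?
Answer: 29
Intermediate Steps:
Function('Q')(u) = Mul(7, u) (Function('Q')(u) = Add(Mul(6, u), u) = Mul(7, u))
Mul(-1, Function('B')(Function('Q')(4))) = Mul(-1, -29) = 29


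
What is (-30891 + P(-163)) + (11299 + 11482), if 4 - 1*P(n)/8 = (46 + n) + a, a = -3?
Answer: -7118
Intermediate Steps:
P(n) = -312 - 8*n (P(n) = 32 - 8*((46 + n) - 3) = 32 - 8*(43 + n) = 32 + (-344 - 8*n) = -312 - 8*n)
(-30891 + P(-163)) + (11299 + 11482) = (-30891 + (-312 - 8*(-163))) + (11299 + 11482) = (-30891 + (-312 + 1304)) + 22781 = (-30891 + 992) + 22781 = -29899 + 22781 = -7118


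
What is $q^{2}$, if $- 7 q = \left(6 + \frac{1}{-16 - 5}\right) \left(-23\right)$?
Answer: $\frac{8265625}{21609} \approx 382.51$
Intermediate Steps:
$q = \frac{2875}{147}$ ($q = - \frac{\left(6 + \frac{1}{-16 - 5}\right) \left(-23\right)}{7} = - \frac{\left(6 + \frac{1}{-21}\right) \left(-23\right)}{7} = - \frac{\left(6 - \frac{1}{21}\right) \left(-23\right)}{7} = - \frac{\frac{125}{21} \left(-23\right)}{7} = \left(- \frac{1}{7}\right) \left(- \frac{2875}{21}\right) = \frac{2875}{147} \approx 19.558$)
$q^{2} = \left(\frac{2875}{147}\right)^{2} = \frac{8265625}{21609}$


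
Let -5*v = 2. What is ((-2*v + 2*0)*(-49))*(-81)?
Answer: 15876/5 ≈ 3175.2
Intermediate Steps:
v = -⅖ (v = -⅕*2 = -⅖ ≈ -0.40000)
((-2*v + 2*0)*(-49))*(-81) = ((-2*(-⅖) + 2*0)*(-49))*(-81) = ((⅘ + 0)*(-49))*(-81) = ((⅘)*(-49))*(-81) = -196/5*(-81) = 15876/5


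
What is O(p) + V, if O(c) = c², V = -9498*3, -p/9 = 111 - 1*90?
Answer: 7227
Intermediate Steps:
p = -189 (p = -9*(111 - 1*90) = -9*(111 - 90) = -9*21 = -189)
V = -28494
O(p) + V = (-189)² - 28494 = 35721 - 28494 = 7227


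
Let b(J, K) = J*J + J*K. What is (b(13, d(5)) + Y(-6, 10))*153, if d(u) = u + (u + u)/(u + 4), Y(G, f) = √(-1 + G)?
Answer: 38012 + 153*I*√7 ≈ 38012.0 + 404.8*I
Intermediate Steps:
d(u) = u + 2*u/(4 + u) (d(u) = u + (2*u)/(4 + u) = u + 2*u/(4 + u))
b(J, K) = J² + J*K
(b(13, d(5)) + Y(-6, 10))*153 = (13*(13 + 5*(6 + 5)/(4 + 5)) + √(-1 - 6))*153 = (13*(13 + 5*11/9) + √(-7))*153 = (13*(13 + 5*(⅑)*11) + I*√7)*153 = (13*(13 + 55/9) + I*√7)*153 = (13*(172/9) + I*√7)*153 = (2236/9 + I*√7)*153 = 38012 + 153*I*√7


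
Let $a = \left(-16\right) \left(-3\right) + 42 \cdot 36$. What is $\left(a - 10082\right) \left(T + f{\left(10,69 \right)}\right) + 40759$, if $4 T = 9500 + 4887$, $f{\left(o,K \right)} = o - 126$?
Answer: $- \frac{59244385}{2} \approx -2.9622 \cdot 10^{7}$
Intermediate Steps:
$f{\left(o,K \right)} = -126 + o$
$T = \frac{14387}{4}$ ($T = \frac{9500 + 4887}{4} = \frac{1}{4} \cdot 14387 = \frac{14387}{4} \approx 3596.8$)
$a = 1560$ ($a = 48 + 1512 = 1560$)
$\left(a - 10082\right) \left(T + f{\left(10,69 \right)}\right) + 40759 = \left(1560 - 10082\right) \left(\frac{14387}{4} + \left(-126 + 10\right)\right) + 40759 = - 8522 \left(\frac{14387}{4} - 116\right) + 40759 = \left(-8522\right) \frac{13923}{4} + 40759 = - \frac{59325903}{2} + 40759 = - \frac{59244385}{2}$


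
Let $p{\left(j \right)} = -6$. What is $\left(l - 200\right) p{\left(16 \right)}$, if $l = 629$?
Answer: $-2574$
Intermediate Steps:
$\left(l - 200\right) p{\left(16 \right)} = \left(629 - 200\right) \left(-6\right) = 429 \left(-6\right) = -2574$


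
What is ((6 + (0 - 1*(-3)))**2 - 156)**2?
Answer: 5625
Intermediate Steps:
((6 + (0 - 1*(-3)))**2 - 156)**2 = ((6 + (0 + 3))**2 - 156)**2 = ((6 + 3)**2 - 156)**2 = (9**2 - 156)**2 = (81 - 156)**2 = (-75)**2 = 5625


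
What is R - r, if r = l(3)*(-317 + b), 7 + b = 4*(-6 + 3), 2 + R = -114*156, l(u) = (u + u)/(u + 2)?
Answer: -86914/5 ≈ -17383.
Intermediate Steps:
l(u) = 2*u/(2 + u) (l(u) = (2*u)/(2 + u) = 2*u/(2 + u))
R = -17786 (R = -2 - 114*156 = -2 - 17784 = -17786)
b = -19 (b = -7 + 4*(-6 + 3) = -7 + 4*(-3) = -7 - 12 = -19)
r = -2016/5 (r = (2*3/(2 + 3))*(-317 - 19) = (2*3/5)*(-336) = (2*3*(1/5))*(-336) = (6/5)*(-336) = -2016/5 ≈ -403.20)
R - r = -17786 - 1*(-2016/5) = -17786 + 2016/5 = -86914/5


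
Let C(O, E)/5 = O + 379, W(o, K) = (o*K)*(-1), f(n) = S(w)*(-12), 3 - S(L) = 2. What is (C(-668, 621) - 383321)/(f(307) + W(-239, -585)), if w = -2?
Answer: 384766/139827 ≈ 2.7517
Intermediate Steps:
S(L) = 1 (S(L) = 3 - 1*2 = 3 - 2 = 1)
f(n) = -12 (f(n) = 1*(-12) = -12)
W(o, K) = -K*o (W(o, K) = (K*o)*(-1) = -K*o)
C(O, E) = 1895 + 5*O (C(O, E) = 5*(O + 379) = 5*(379 + O) = 1895 + 5*O)
(C(-668, 621) - 383321)/(f(307) + W(-239, -585)) = ((1895 + 5*(-668)) - 383321)/(-12 - 1*(-585)*(-239)) = ((1895 - 3340) - 383321)/(-12 - 139815) = (-1445 - 383321)/(-139827) = -384766*(-1/139827) = 384766/139827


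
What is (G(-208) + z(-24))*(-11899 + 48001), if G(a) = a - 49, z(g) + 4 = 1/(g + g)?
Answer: -75386993/8 ≈ -9.4234e+6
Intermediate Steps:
z(g) = -4 + 1/(2*g) (z(g) = -4 + 1/(g + g) = -4 + 1/(2*g))
G(a) = -49 + a
(G(-208) + z(-24))*(-11899 + 48001) = ((-49 - 208) + (-4 + (1/2)/(-24)))*(-11899 + 48001) = (-257 + (-4 + (1/2)*(-1/24)))*36102 = (-257 + (-4 - 1/48))*36102 = (-257 - 193/48)*36102 = -12529/48*36102 = -75386993/8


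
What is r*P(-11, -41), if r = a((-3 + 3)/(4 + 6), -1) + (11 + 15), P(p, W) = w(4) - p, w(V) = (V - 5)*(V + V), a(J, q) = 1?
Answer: 81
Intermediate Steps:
w(V) = 2*V*(-5 + V) (w(V) = (-5 + V)*(2*V) = 2*V*(-5 + V))
P(p, W) = -8 - p (P(p, W) = 2*4*(-5 + 4) - p = 2*4*(-1) - p = -8 - p)
r = 27 (r = 1 + (11 + 15) = 1 + 26 = 27)
r*P(-11, -41) = 27*(-8 - 1*(-11)) = 27*(-8 + 11) = 27*3 = 81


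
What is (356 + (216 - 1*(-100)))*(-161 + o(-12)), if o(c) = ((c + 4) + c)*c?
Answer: 53088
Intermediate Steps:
o(c) = c*(4 + 2*c) (o(c) = ((4 + c) + c)*c = (4 + 2*c)*c = c*(4 + 2*c))
(356 + (216 - 1*(-100)))*(-161 + o(-12)) = (356 + (216 - 1*(-100)))*(-161 + 2*(-12)*(2 - 12)) = (356 + (216 + 100))*(-161 + 2*(-12)*(-10)) = (356 + 316)*(-161 + 240) = 672*79 = 53088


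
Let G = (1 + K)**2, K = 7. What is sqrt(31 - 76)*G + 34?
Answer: 34 + 192*I*sqrt(5) ≈ 34.0 + 429.33*I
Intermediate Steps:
G = 64 (G = (1 + 7)**2 = 8**2 = 64)
sqrt(31 - 76)*G + 34 = sqrt(31 - 76)*64 + 34 = sqrt(-45)*64 + 34 = (3*I*sqrt(5))*64 + 34 = 192*I*sqrt(5) + 34 = 34 + 192*I*sqrt(5)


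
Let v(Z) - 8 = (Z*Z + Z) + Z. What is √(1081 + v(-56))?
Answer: 3*√457 ≈ 64.133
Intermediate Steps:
v(Z) = 8 + Z² + 2*Z (v(Z) = 8 + ((Z*Z + Z) + Z) = 8 + ((Z² + Z) + Z) = 8 + ((Z + Z²) + Z) = 8 + (Z² + 2*Z) = 8 + Z² + 2*Z)
√(1081 + v(-56)) = √(1081 + (8 + (-56)² + 2*(-56))) = √(1081 + (8 + 3136 - 112)) = √(1081 + 3032) = √4113 = 3*√457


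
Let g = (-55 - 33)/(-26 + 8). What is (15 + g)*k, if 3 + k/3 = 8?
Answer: 895/3 ≈ 298.33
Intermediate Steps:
g = 44/9 (g = -88/(-18) = -88*(-1/18) = 44/9 ≈ 4.8889)
k = 15 (k = -9 + 3*8 = -9 + 24 = 15)
(15 + g)*k = (15 + 44/9)*15 = (179/9)*15 = 895/3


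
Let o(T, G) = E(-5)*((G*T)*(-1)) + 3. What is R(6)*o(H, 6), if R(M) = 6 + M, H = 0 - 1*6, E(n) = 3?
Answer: 1332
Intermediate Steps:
H = -6 (H = 0 - 6 = -6)
o(T, G) = 3 - 3*G*T (o(T, G) = 3*((G*T)*(-1)) + 3 = 3*(-G*T) + 3 = -3*G*T + 3 = 3 - 3*G*T)
R(6)*o(H, 6) = (6 + 6)*(3 - 3*6*(-6)) = 12*(3 + 108) = 12*111 = 1332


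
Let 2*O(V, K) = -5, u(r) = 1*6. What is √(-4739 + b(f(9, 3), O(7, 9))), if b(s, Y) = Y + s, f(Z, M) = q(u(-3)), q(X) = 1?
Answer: I*√18962/2 ≈ 68.851*I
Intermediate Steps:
u(r) = 6
O(V, K) = -5/2 (O(V, K) = (½)*(-5) = -5/2)
f(Z, M) = 1
√(-4739 + b(f(9, 3), O(7, 9))) = √(-4739 + (-5/2 + 1)) = √(-4739 - 3/2) = √(-9481/2) = I*√18962/2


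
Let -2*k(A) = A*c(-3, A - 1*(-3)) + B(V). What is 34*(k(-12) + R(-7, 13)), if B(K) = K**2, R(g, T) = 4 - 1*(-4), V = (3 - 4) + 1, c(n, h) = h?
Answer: -1564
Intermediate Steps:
V = 0 (V = -1 + 1 = 0)
R(g, T) = 8 (R(g, T) = 4 + 4 = 8)
k(A) = -A*(3 + A)/2 (k(A) = -(A*(A - 1*(-3)) + 0**2)/2 = -(A*(A + 3) + 0)/2 = -(A*(3 + A) + 0)/2 = -A*(3 + A)/2)
34*(k(-12) + R(-7, 13)) = 34*(-1/2*(-12)*(3 - 12) + 8) = 34*(-1/2*(-12)*(-9) + 8) = 34*(-54 + 8) = 34*(-46) = -1564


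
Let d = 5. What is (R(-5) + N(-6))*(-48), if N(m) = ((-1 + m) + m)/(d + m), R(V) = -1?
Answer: -576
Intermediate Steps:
N(m) = (-1 + 2*m)/(5 + m) (N(m) = ((-1 + m) + m)/(5 + m) = (-1 + 2*m)/(5 + m))
(R(-5) + N(-6))*(-48) = (-1 + (-1 + 2*(-6))/(5 - 6))*(-48) = (-1 + (-1 - 12)/(-1))*(-48) = (-1 - 1*(-13))*(-48) = (-1 + 13)*(-48) = 12*(-48) = -576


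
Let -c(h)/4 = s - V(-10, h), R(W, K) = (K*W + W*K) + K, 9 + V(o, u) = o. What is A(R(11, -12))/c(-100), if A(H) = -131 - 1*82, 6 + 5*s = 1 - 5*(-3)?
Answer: 71/28 ≈ 2.5357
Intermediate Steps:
V(o, u) = -9 + o
R(W, K) = K + 2*K*W (R(W, K) = (K*W + K*W) + K = 2*K*W + K = K + 2*K*W)
s = 2 (s = -6/5 + (1 - 5*(-3))/5 = -6/5 + (1 + 15)/5 = -6/5 + (1/5)*16 = -6/5 + 16/5 = 2)
c(h) = -84 (c(h) = -4*(2 - (-9 - 10)) = -4*(2 - 1*(-19)) = -4*(2 + 19) = -4*21 = -84)
A(H) = -213 (A(H) = -131 - 82 = -213)
A(R(11, -12))/c(-100) = -213/(-84) = -213*(-1/84) = 71/28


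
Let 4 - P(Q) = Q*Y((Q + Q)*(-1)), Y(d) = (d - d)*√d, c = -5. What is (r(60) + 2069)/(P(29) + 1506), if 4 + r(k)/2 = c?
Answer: 2051/1510 ≈ 1.3583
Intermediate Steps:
r(k) = -18 (r(k) = -8 + 2*(-5) = -8 - 10 = -18)
Y(d) = 0 (Y(d) = 0*√d = 0)
P(Q) = 4 (P(Q) = 4 - Q*0 = 4 - 1*0 = 4 + 0 = 4)
(r(60) + 2069)/(P(29) + 1506) = (-18 + 2069)/(4 + 1506) = 2051/1510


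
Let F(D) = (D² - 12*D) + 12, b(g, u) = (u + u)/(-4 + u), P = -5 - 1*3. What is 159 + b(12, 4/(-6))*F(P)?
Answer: 1457/7 ≈ 208.14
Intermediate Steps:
P = -8 (P = -5 - 3 = -8)
b(g, u) = 2*u/(-4 + u) (b(g, u) = (2*u)/(-4 + u) = 2*u/(-4 + u))
F(D) = 12 + D² - 12*D
159 + b(12, 4/(-6))*F(P) = 159 + (2*(4/(-6))/(-4 + 4/(-6)))*(12 + (-8)² - 12*(-8)) = 159 + (2*(4*(-⅙))/(-4 + 4*(-⅙)))*(12 + 64 + 96) = 159 + (2*(-⅔)/(-4 - ⅔))*172 = 159 + (2*(-⅔)/(-14/3))*172 = 159 + (2*(-⅔)*(-3/14))*172 = 159 + (2/7)*172 = 159 + 344/7 = 1457/7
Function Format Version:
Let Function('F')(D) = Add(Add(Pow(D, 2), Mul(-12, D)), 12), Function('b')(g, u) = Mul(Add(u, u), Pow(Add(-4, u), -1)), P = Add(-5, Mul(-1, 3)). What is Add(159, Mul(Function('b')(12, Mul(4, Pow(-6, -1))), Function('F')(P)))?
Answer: Rational(1457, 7) ≈ 208.14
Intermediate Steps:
P = -8 (P = Add(-5, -3) = -8)
Function('b')(g, u) = Mul(2, u, Pow(Add(-4, u), -1)) (Function('b')(g, u) = Mul(Mul(2, u), Pow(Add(-4, u), -1)) = Mul(2, u, Pow(Add(-4, u), -1)))
Function('F')(D) = Add(12, Pow(D, 2), Mul(-12, D))
Add(159, Mul(Function('b')(12, Mul(4, Pow(-6, -1))), Function('F')(P))) = Add(159, Mul(Mul(2, Mul(4, Pow(-6, -1)), Pow(Add(-4, Mul(4, Pow(-6, -1))), -1)), Add(12, Pow(-8, 2), Mul(-12, -8)))) = Add(159, Mul(Mul(2, Mul(4, Rational(-1, 6)), Pow(Add(-4, Mul(4, Rational(-1, 6))), -1)), Add(12, 64, 96))) = Add(159, Mul(Mul(2, Rational(-2, 3), Pow(Add(-4, Rational(-2, 3)), -1)), 172)) = Add(159, Mul(Mul(2, Rational(-2, 3), Pow(Rational(-14, 3), -1)), 172)) = Add(159, Mul(Mul(2, Rational(-2, 3), Rational(-3, 14)), 172)) = Add(159, Mul(Rational(2, 7), 172)) = Add(159, Rational(344, 7)) = Rational(1457, 7)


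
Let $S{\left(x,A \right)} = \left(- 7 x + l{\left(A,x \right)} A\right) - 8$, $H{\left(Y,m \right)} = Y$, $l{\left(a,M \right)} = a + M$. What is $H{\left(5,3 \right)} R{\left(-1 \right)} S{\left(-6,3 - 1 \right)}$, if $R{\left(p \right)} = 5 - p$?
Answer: $780$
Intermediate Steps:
$l{\left(a,M \right)} = M + a$
$S{\left(x,A \right)} = -8 - 7 x + A \left(A + x\right)$ ($S{\left(x,A \right)} = \left(- 7 x + \left(x + A\right) A\right) - 8 = \left(- 7 x + \left(A + x\right) A\right) - 8 = \left(- 7 x + A \left(A + x\right)\right) - 8 = -8 - 7 x + A \left(A + x\right)$)
$H{\left(5,3 \right)} R{\left(-1 \right)} S{\left(-6,3 - 1 \right)} = 5 \left(5 - -1\right) \left(-8 - -42 + \left(3 - 1\right) \left(\left(3 - 1\right) - 6\right)\right) = 5 \left(5 + 1\right) \left(-8 + 42 + 2 \left(2 - 6\right)\right) = 5 \cdot 6 \left(-8 + 42 + 2 \left(-4\right)\right) = 30 \left(-8 + 42 - 8\right) = 30 \cdot 26 = 780$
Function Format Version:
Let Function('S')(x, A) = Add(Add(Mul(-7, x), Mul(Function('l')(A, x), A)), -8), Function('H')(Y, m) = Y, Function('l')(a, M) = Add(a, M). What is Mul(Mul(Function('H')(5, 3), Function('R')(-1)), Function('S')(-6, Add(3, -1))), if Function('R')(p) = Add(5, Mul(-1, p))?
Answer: 780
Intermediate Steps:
Function('l')(a, M) = Add(M, a)
Function('S')(x, A) = Add(-8, Mul(-7, x), Mul(A, Add(A, x))) (Function('S')(x, A) = Add(Add(Mul(-7, x), Mul(Add(x, A), A)), -8) = Add(Add(Mul(-7, x), Mul(Add(A, x), A)), -8) = Add(Add(Mul(-7, x), Mul(A, Add(A, x))), -8) = Add(-8, Mul(-7, x), Mul(A, Add(A, x))))
Mul(Mul(Function('H')(5, 3), Function('R')(-1)), Function('S')(-6, Add(3, -1))) = Mul(Mul(5, Add(5, Mul(-1, -1))), Add(-8, Mul(-7, -6), Mul(Add(3, -1), Add(Add(3, -1), -6)))) = Mul(Mul(5, Add(5, 1)), Add(-8, 42, Mul(2, Add(2, -6)))) = Mul(Mul(5, 6), Add(-8, 42, Mul(2, -4))) = Mul(30, Add(-8, 42, -8)) = Mul(30, 26) = 780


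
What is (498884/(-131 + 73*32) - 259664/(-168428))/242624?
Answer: 1321853023/1407915758340 ≈ 0.00093887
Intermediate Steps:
(498884/(-131 + 73*32) - 259664/(-168428))/242624 = (498884/(-131 + 2336) - 259664*(-1/168428))*(1/242624) = (498884/2205 + 64916/42107)*(1/242624) = (21149648368/92845935)*(1/242624) = 1321853023/1407915758340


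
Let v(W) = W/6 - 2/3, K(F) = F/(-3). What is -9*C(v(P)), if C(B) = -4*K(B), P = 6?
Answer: -4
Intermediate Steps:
K(F) = -F/3 (K(F) = F*(-1/3) = -F/3)
v(W) = -2/3 + W/6 (v(W) = W*(1/6) - 2*1/3 = W/6 - 2/3 = -2/3 + W/6)
C(B) = 4*B/3 (C(B) = -(-4)*B/3 = 4*B/3)
-9*C(v(P)) = -12*(-2/3 + (1/6)*6) = -12*(-2/3 + 1) = -12/3 = -9*4/9 = -4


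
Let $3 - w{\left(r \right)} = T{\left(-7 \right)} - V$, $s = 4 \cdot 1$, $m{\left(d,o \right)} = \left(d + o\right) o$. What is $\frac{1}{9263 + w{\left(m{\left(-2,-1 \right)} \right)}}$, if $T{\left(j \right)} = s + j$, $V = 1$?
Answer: $\frac{1}{9270} \approx 0.00010787$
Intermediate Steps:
$m{\left(d,o \right)} = o \left(d + o\right)$
$s = 4$
$T{\left(j \right)} = 4 + j$
$w{\left(r \right)} = 7$ ($w{\left(r \right)} = 3 - \left(\left(4 - 7\right) - 1\right) = 3 - \left(-3 - 1\right) = 3 - -4 = 3 + 4 = 7$)
$\frac{1}{9263 + w{\left(m{\left(-2,-1 \right)} \right)}} = \frac{1}{9263 + 7} = \frac{1}{9270}$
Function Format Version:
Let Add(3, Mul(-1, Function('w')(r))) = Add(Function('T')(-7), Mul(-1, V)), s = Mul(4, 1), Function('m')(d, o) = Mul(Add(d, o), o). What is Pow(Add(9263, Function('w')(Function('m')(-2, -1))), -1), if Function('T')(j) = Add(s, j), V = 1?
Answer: Rational(1, 9270) ≈ 0.00010787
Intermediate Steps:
Function('m')(d, o) = Mul(o, Add(d, o))
s = 4
Function('T')(j) = Add(4, j)
Function('w')(r) = 7 (Function('w')(r) = Add(3, Mul(-1, Add(Add(4, -7), Mul(-1, 1)))) = Add(3, Mul(-1, Add(-3, -1))) = Add(3, Mul(-1, -4)) = Add(3, 4) = 7)
Pow(Add(9263, Function('w')(Function('m')(-2, -1))), -1) = Pow(Add(9263, 7), -1) = Pow(9270, -1) = Rational(1, 9270)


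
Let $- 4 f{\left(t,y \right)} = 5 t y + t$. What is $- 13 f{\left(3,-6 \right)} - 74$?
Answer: $- \frac{1427}{4} \approx -356.75$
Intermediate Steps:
$f{\left(t,y \right)} = - \frac{t}{4} - \frac{5 t y}{4}$ ($f{\left(t,y \right)} = - \frac{5 t y + t}{4} = - \frac{t + 5 t y}{4} = - \frac{t}{4} - \frac{5 t y}{4}$)
$- 13 f{\left(3,-6 \right)} - 74 = - 13 \left(\left(- \frac{1}{4}\right) 3 \left(1 + 5 \left(-6\right)\right)\right) - 74 = - 13 \left(\left(- \frac{1}{4}\right) 3 \left(1 - 30\right)\right) - 74 = - 13 \left(\left(- \frac{1}{4}\right) 3 \left(-29\right)\right) - 74 = \left(-13\right) \frac{87}{4} - 74 = - \frac{1131}{4} - 74 = - \frac{1427}{4}$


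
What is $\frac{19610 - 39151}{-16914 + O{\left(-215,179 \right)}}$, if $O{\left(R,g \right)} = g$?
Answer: $\frac{19541}{16735} \approx 1.1677$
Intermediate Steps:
$\frac{19610 - 39151}{-16914 + O{\left(-215,179 \right)}} = \frac{19610 - 39151}{-16914 + 179} = - \frac{19541}{-16735} = \left(-19541\right) \left(- \frac{1}{16735}\right) = \frac{19541}{16735}$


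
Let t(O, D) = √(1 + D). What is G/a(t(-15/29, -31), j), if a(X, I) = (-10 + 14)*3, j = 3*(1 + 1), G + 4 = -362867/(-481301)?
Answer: -520779/1925204 ≈ -0.27051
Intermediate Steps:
G = -1562337/481301 (G = -4 - 362867/(-481301) = -4 - 362867*(-1/481301) = -4 + 362867/481301 = -1562337/481301 ≈ -3.2461)
j = 6 (j = 3*2 = 6)
a(X, I) = 12 (a(X, I) = 4*3 = 12)
G/a(t(-15/29, -31), j) = -1562337/481301/12 = -1562337/481301*1/12 = -520779/1925204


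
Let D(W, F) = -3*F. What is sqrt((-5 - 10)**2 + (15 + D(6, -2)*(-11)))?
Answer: sqrt(174) ≈ 13.191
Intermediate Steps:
sqrt((-5 - 10)**2 + (15 + D(6, -2)*(-11))) = sqrt((-5 - 10)**2 + (15 - 3*(-2)*(-11))) = sqrt((-15)**2 + (15 + 6*(-11))) = sqrt(225 + (15 - 66)) = sqrt(225 - 51) = sqrt(174)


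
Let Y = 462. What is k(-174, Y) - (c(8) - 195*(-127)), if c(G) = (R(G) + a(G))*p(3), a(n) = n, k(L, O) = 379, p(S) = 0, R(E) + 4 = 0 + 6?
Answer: -24386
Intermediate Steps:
R(E) = 2 (R(E) = -4 + (0 + 6) = -4 + 6 = 2)
c(G) = 0 (c(G) = (2 + G)*0 = 0)
k(-174, Y) - (c(8) - 195*(-127)) = 379 - (0 - 195*(-127)) = 379 - (0 + 24765) = 379 - 1*24765 = 379 - 24765 = -24386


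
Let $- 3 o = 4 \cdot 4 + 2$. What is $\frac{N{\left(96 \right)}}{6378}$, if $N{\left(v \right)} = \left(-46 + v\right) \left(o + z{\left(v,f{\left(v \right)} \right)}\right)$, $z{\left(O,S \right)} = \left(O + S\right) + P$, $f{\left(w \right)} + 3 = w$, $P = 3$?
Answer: $\frac{1550}{1063} \approx 1.4581$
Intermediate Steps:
$f{\left(w \right)} = -3 + w$
$o = -6$ ($o = - \frac{4 \cdot 4 + 2}{3} = - \frac{16 + 2}{3} = \left(- \frac{1}{3}\right) 18 = -6$)
$z{\left(O,S \right)} = 3 + O + S$ ($z{\left(O,S \right)} = \left(O + S\right) + 3 = 3 + O + S$)
$N{\left(v \right)} = \left(-46 + v\right) \left(-6 + 2 v\right)$ ($N{\left(v \right)} = \left(-46 + v\right) \left(-6 + \left(3 + v + \left(-3 + v\right)\right)\right) = \left(-46 + v\right) \left(-6 + 2 v\right)$)
$\frac{N{\left(96 \right)}}{6378} = \frac{276 - 9408 + 2 \cdot 96^{2}}{6378} = \left(276 - 9408 + 2 \cdot 9216\right) \frac{1}{6378} = \left(276 - 9408 + 18432\right) \frac{1}{6378} = 9300 \cdot \frac{1}{6378} = \frac{1550}{1063}$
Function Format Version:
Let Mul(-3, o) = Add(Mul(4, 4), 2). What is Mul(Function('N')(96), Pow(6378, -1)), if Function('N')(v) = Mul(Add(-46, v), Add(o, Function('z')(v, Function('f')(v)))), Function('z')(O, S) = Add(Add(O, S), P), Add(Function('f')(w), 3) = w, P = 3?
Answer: Rational(1550, 1063) ≈ 1.4581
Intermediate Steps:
Function('f')(w) = Add(-3, w)
o = -6 (o = Mul(Rational(-1, 3), Add(Mul(4, 4), 2)) = Mul(Rational(-1, 3), Add(16, 2)) = Mul(Rational(-1, 3), 18) = -6)
Function('z')(O, S) = Add(3, O, S) (Function('z')(O, S) = Add(Add(O, S), 3) = Add(3, O, S))
Function('N')(v) = Mul(Add(-46, v), Add(-6, Mul(2, v))) (Function('N')(v) = Mul(Add(-46, v), Add(-6, Add(3, v, Add(-3, v)))) = Mul(Add(-46, v), Add(-6, Mul(2, v))))
Mul(Function('N')(96), Pow(6378, -1)) = Mul(Add(276, Mul(-98, 96), Mul(2, Pow(96, 2))), Pow(6378, -1)) = Mul(Add(276, -9408, Mul(2, 9216)), Rational(1, 6378)) = Mul(Add(276, -9408, 18432), Rational(1, 6378)) = Mul(9300, Rational(1, 6378)) = Rational(1550, 1063)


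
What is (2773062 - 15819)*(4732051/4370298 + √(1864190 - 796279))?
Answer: 4349138165131/1456766 + 35844159*√6319 ≈ 2.8523e+9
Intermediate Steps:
(2773062 - 15819)*(4732051/4370298 + √(1864190 - 796279)) = 2757243*(4732051*(1/4370298) + √1067911) = 2757243*(4732051/4370298 + 13*√6319) = 4349138165131/1456766 + 35844159*√6319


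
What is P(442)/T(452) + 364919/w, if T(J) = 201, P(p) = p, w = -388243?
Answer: 98254687/78036843 ≈ 1.2591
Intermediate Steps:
P(442)/T(452) + 364919/w = 442/201 + 364919/(-388243) = 442*(1/201) + 364919*(-1/388243) = 442/201 - 364919/388243 = 98254687/78036843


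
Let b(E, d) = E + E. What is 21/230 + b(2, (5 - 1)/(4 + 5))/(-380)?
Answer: 353/4370 ≈ 0.080778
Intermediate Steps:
b(E, d) = 2*E
21/230 + b(2, (5 - 1)/(4 + 5))/(-380) = 21/230 + (2*2)/(-380) = 21*(1/230) + 4*(-1/380) = 21/230 - 1/95 = 353/4370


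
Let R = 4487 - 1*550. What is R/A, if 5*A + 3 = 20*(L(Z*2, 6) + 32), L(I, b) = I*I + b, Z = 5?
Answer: 19685/2757 ≈ 7.1400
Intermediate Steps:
L(I, b) = b + I² (L(I, b) = I² + b = b + I²)
R = 3937 (R = 4487 - 550 = 3937)
A = 2757/5 (A = -⅗ + (20*((6 + (5*2)²) + 32))/5 = -⅗ + (20*((6 + 10²) + 32))/5 = -⅗ + (20*((6 + 100) + 32))/5 = -⅗ + (20*(106 + 32))/5 = -⅗ + (20*138)/5 = -⅗ + (⅕)*2760 = -⅗ + 552 = 2757/5 ≈ 551.40)
R/A = 3937/(2757/5) = 3937*(5/2757) = 19685/2757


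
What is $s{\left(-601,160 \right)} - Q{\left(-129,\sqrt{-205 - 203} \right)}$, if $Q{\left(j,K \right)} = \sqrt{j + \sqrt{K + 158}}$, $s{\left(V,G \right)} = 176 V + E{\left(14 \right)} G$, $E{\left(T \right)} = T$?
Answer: $-103536 - \sqrt{-129 + \sqrt{2} \sqrt{79 + i \sqrt{102}}} \approx -1.0354 \cdot 10^{5} - 10.789 i$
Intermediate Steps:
$s{\left(V,G \right)} = 14 G + 176 V$ ($s{\left(V,G \right)} = 176 V + 14 G = 14 G + 176 V$)
$Q{\left(j,K \right)} = \sqrt{j + \sqrt{158 + K}}$
$s{\left(-601,160 \right)} - Q{\left(-129,\sqrt{-205 - 203} \right)} = \left(14 \cdot 160 + 176 \left(-601\right)\right) - \sqrt{-129 + \sqrt{158 + \sqrt{-205 - 203}}} = \left(2240 - 105776\right) - \sqrt{-129 + \sqrt{158 + \sqrt{-408}}} = -103536 - \sqrt{-129 + \sqrt{158 + 2 i \sqrt{102}}}$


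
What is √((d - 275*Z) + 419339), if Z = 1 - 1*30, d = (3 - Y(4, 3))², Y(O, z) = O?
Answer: √427315 ≈ 653.69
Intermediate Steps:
d = 1 (d = (3 - 1*4)² = (3 - 4)² = (-1)² = 1)
Z = -29 (Z = 1 - 30 = -29)
√((d - 275*Z) + 419339) = √((1 - 275*(-29)) + 419339) = √((1 + 7975) + 419339) = √(7976 + 419339) = √427315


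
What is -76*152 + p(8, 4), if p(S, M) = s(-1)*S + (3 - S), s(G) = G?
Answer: -11565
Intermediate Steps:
p(S, M) = 3 - 2*S (p(S, M) = -S + (3 - S) = 3 - 2*S)
-76*152 + p(8, 4) = -76*152 + (3 - 2*8) = -11552 + (3 - 16) = -11552 - 13 = -11565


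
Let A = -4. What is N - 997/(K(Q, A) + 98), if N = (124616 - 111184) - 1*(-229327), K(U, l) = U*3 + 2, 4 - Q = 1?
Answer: 26459734/109 ≈ 2.4275e+5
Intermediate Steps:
Q = 3 (Q = 4 - 1*1 = 4 - 1 = 3)
K(U, l) = 2 + 3*U (K(U, l) = 3*U + 2 = 2 + 3*U)
N = 242759 (N = 13432 + 229327 = 242759)
N - 997/(K(Q, A) + 98) = 242759 - 997/((2 + 3*3) + 98) = 242759 - 997/((2 + 9) + 98) = 242759 - 997/(11 + 98) = 242759 - 997/109 = 26459734/109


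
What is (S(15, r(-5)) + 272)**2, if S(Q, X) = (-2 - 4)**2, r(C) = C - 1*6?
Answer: 94864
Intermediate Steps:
r(C) = -6 + C (r(C) = C - 6 = -6 + C)
S(Q, X) = 36 (S(Q, X) = (-6)**2 = 36)
(S(15, r(-5)) + 272)**2 = (36 + 272)**2 = 308**2 = 94864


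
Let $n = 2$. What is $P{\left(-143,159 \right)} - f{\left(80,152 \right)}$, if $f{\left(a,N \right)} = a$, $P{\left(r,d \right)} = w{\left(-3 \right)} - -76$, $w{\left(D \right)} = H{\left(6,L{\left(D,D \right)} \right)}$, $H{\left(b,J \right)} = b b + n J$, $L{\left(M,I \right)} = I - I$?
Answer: $32$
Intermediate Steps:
$L{\left(M,I \right)} = 0$
$H{\left(b,J \right)} = b^{2} + 2 J$ ($H{\left(b,J \right)} = b b + 2 J = b^{2} + 2 J$)
$w{\left(D \right)} = 36$ ($w{\left(D \right)} = 6^{2} + 2 \cdot 0 = 36 + 0 = 36$)
$P{\left(r,d \right)} = 112$ ($P{\left(r,d \right)} = 36 - -76 = 36 + 76 = 112$)
$P{\left(-143,159 \right)} - f{\left(80,152 \right)} = 112 - 80 = 32$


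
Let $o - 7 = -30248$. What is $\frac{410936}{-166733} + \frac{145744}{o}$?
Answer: $- \frac{36727449928}{5042172653} \approx -7.284$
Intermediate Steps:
$o = -30241$ ($o = 7 - 30248 = -30241$)
$\frac{410936}{-166733} + \frac{145744}{o} = \frac{410936}{-166733} + \frac{145744}{-30241} = 410936 \left(- \frac{1}{166733}\right) + 145744 \left(- \frac{1}{30241}\right) = - \frac{410936}{166733} - \frac{145744}{30241} = - \frac{36727449928}{5042172653}$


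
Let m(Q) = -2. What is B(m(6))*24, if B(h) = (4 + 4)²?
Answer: 1536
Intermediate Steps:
B(h) = 64 (B(h) = 8² = 64)
B(m(6))*24 = 64*24 = 1536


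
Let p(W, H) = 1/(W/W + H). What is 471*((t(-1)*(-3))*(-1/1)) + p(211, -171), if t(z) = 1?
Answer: 240209/170 ≈ 1413.0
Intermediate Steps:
p(W, H) = 1/(1 + H)
471*((t(-1)*(-3))*(-1/1)) + p(211, -171) = 471*((1*(-3))*(-1/1)) + 1/(1 - 171) = 471*(-(-3)) + 1/(-170) = 471*(-3*(-1)) - 1/170 = 471*3 - 1/170 = 1413 - 1/170 = 240209/170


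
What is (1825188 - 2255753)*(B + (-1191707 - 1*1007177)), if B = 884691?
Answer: 565845509045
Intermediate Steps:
(1825188 - 2255753)*(B + (-1191707 - 1*1007177)) = (1825188 - 2255753)*(884691 + (-1191707 - 1*1007177)) = -430565*(884691 + (-1191707 - 1007177)) = -430565*(884691 - 2198884) = -430565*(-1314193) = 565845509045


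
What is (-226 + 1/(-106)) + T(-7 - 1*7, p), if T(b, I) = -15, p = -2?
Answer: -25547/106 ≈ -241.01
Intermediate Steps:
(-226 + 1/(-106)) + T(-7 - 1*7, p) = (-226 + 1/(-106)) - 15 = (-226 - 1/106) - 15 = -23957/106 - 15 = -25547/106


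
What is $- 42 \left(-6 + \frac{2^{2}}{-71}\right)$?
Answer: $\frac{18060}{71} \approx 254.37$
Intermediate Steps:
$- 42 \left(-6 + \frac{2^{2}}{-71}\right) = - 42 \left(-6 + 4 \left(- \frac{1}{71}\right)\right) = - 42 \left(-6 - \frac{4}{71}\right) = \left(-42\right) \left(- \frac{430}{71}\right) = \frac{18060}{71}$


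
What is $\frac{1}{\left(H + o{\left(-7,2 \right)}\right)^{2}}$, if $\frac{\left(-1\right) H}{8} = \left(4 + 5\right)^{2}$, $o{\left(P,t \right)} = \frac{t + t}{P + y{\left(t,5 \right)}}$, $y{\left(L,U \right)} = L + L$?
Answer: $\frac{9}{3794704} \approx 2.3717 \cdot 10^{-6}$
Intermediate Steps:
$y{\left(L,U \right)} = 2 L$
$o{\left(P,t \right)} = \frac{2 t}{P + 2 t}$ ($o{\left(P,t \right)} = \frac{t + t}{P + 2 t} = \frac{2 t}{P + 2 t}$)
$H = -648$ ($H = - 8 \left(4 + 5\right)^{2} = - 8 \cdot 9^{2} = \left(-8\right) 81 = -648$)
$\frac{1}{\left(H + o{\left(-7,2 \right)}\right)^{2}} = \frac{1}{\left(-648 + 2 \cdot 2 \frac{1}{-7 + 2 \cdot 2}\right)^{2}} = \frac{1}{\left(-648 + 2 \cdot 2 \frac{1}{-7 + 4}\right)^{2}} = \frac{1}{\left(-648 + 2 \cdot 2 \frac{1}{-3}\right)^{2}} = \frac{1}{\left(-648 + 2 \cdot 2 \left(- \frac{1}{3}\right)\right)^{2}} = \frac{1}{\left(-648 - \frac{4}{3}\right)^{2}} = \frac{1}{\left(- \frac{1948}{3}\right)^{2}} = \frac{1}{\frac{3794704}{9}} = \frac{9}{3794704}$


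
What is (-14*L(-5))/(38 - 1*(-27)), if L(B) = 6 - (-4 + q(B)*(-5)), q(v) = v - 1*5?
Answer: 112/13 ≈ 8.6154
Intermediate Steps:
q(v) = -5 + v (q(v) = v - 5 = -5 + v)
L(B) = -15 + 5*B (L(B) = 6 - (-4 + (-5 + B)*(-5)) = 6 - (-4 + (25 - 5*B)) = 6 - (21 - 5*B) = 6 + (-21 + 5*B) = -15 + 5*B)
(-14*L(-5))/(38 - 1*(-27)) = (-14*(-15 + 5*(-5)))/(38 - 1*(-27)) = (-14*(-15 - 25))/(38 + 27) = -14*(-40)/65 = 560*(1/65) = 112/13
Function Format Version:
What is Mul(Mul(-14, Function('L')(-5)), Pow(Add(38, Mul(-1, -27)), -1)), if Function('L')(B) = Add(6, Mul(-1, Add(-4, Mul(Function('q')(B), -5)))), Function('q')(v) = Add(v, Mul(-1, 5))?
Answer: Rational(112, 13) ≈ 8.6154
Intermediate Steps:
Function('q')(v) = Add(-5, v) (Function('q')(v) = Add(v, -5) = Add(-5, v))
Function('L')(B) = Add(-15, Mul(5, B)) (Function('L')(B) = Add(6, Mul(-1, Add(-4, Mul(Add(-5, B), -5)))) = Add(6, Mul(-1, Add(-4, Add(25, Mul(-5, B))))) = Add(6, Mul(-1, Add(21, Mul(-5, B)))) = Add(6, Add(-21, Mul(5, B))) = Add(-15, Mul(5, B)))
Mul(Mul(-14, Function('L')(-5)), Pow(Add(38, Mul(-1, -27)), -1)) = Mul(Mul(-14, Add(-15, Mul(5, -5))), Pow(Add(38, Mul(-1, -27)), -1)) = Mul(Mul(-14, Add(-15, -25)), Pow(Add(38, 27), -1)) = Mul(Mul(-14, -40), Pow(65, -1)) = Mul(560, Rational(1, 65)) = Rational(112, 13)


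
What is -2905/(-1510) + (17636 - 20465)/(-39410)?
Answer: 5937892/2975455 ≈ 1.9956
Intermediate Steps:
-2905/(-1510) + (17636 - 20465)/(-39410) = -2905*(-1/1510) - 2829*(-1/39410) = 581/302 + 2829/39410 = 5937892/2975455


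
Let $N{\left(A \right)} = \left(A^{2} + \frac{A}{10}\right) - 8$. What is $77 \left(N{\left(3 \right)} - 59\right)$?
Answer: $- \frac{44429}{10} \approx -4442.9$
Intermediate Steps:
$N{\left(A \right)} = -8 + A^{2} + \frac{A}{10}$ ($N{\left(A \right)} = \left(A^{2} + \frac{A}{10}\right) - 8 = -8 + A^{2} + \frac{A}{10}$)
$77 \left(N{\left(3 \right)} - 59\right) = 77 \left(\left(-8 + 3^{2} + \frac{1}{10} \cdot 3\right) - 59\right) = 77 \left(\left(-8 + 9 + \frac{3}{10}\right) - 59\right) = 77 \left(\frac{13}{10} - 59\right) = 77 \left(- \frac{577}{10}\right) = - \frac{44429}{10}$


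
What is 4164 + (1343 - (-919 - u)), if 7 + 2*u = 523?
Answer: 6684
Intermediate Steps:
u = 258 (u = -7/2 + (½)*523 = -7/2 + 523/2 = 258)
4164 + (1343 - (-919 - u)) = 4164 + (1343 - (-919 - 1*258)) = 4164 + (1343 - (-919 - 258)) = 4164 + (1343 - 1*(-1177)) = 4164 + (1343 + 1177) = 4164 + 2520 = 6684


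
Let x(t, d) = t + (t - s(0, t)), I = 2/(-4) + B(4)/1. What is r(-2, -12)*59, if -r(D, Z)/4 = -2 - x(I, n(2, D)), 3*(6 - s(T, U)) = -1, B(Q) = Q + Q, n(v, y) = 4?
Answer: 7552/3 ≈ 2517.3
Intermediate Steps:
B(Q) = 2*Q
s(T, U) = 19/3 (s(T, U) = 6 - ⅓*(-1) = 6 + ⅓ = 19/3)
I = 15/2 (I = 2/(-4) + (2*4)/1 = 2*(-¼) + 8*1 = -½ + 8 = 15/2 ≈ 7.5000)
x(t, d) = -19/3 + 2*t (x(t, d) = t + (t - 1*19/3) = t + (t - 19/3) = t + (-19/3 + t) = -19/3 + 2*t)
r(D, Z) = 128/3 (r(D, Z) = -4*(-2 - (-19/3 + 2*(15/2))) = -4*(-2 - (-19/3 + 15)) = -4*(-2 - 1*26/3) = -4*(-2 - 26/3) = -4*(-32/3) = 128/3)
r(-2, -12)*59 = (128/3)*59 = 7552/3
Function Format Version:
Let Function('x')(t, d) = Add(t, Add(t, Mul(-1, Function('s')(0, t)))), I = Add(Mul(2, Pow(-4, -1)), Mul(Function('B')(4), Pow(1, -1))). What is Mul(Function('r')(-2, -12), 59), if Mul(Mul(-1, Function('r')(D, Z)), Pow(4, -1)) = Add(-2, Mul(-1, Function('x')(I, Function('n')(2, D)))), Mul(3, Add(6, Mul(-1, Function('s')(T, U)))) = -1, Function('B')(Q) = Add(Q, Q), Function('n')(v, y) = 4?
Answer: Rational(7552, 3) ≈ 2517.3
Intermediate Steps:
Function('B')(Q) = Mul(2, Q)
Function('s')(T, U) = Rational(19, 3) (Function('s')(T, U) = Add(6, Mul(Rational(-1, 3), -1)) = Add(6, Rational(1, 3)) = Rational(19, 3))
I = Rational(15, 2) (I = Add(Mul(2, Pow(-4, -1)), Mul(Mul(2, 4), Pow(1, -1))) = Add(Mul(2, Rational(-1, 4)), Mul(8, 1)) = Add(Rational(-1, 2), 8) = Rational(15, 2) ≈ 7.5000)
Function('x')(t, d) = Add(Rational(-19, 3), Mul(2, t)) (Function('x')(t, d) = Add(t, Add(t, Mul(-1, Rational(19, 3)))) = Add(t, Add(t, Rational(-19, 3))) = Add(t, Add(Rational(-19, 3), t)) = Add(Rational(-19, 3), Mul(2, t)))
Function('r')(D, Z) = Rational(128, 3) (Function('r')(D, Z) = Mul(-4, Add(-2, Mul(-1, Add(Rational(-19, 3), Mul(2, Rational(15, 2)))))) = Mul(-4, Add(-2, Mul(-1, Add(Rational(-19, 3), 15)))) = Mul(-4, Add(-2, Mul(-1, Rational(26, 3)))) = Mul(-4, Add(-2, Rational(-26, 3))) = Mul(-4, Rational(-32, 3)) = Rational(128, 3))
Mul(Function('r')(-2, -12), 59) = Mul(Rational(128, 3), 59) = Rational(7552, 3)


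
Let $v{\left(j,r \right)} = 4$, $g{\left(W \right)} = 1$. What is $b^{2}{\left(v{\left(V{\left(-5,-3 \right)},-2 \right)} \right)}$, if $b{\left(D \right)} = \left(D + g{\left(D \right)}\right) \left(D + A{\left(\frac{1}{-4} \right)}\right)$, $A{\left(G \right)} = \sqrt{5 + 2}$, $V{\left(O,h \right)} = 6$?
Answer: $575 + 200 \sqrt{7} \approx 1104.2$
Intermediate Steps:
$A{\left(G \right)} = \sqrt{7}$
$b{\left(D \right)} = \left(1 + D\right) \left(D + \sqrt{7}\right)$ ($b{\left(D \right)} = \left(D + 1\right) \left(D + \sqrt{7}\right) = \left(1 + D\right) \left(D + \sqrt{7}\right)$)
$b^{2}{\left(v{\left(V{\left(-5,-3 \right)},-2 \right)} \right)} = \left(4 + \sqrt{7} + 4^{2} + 4 \sqrt{7}\right)^{2} = \left(4 + \sqrt{7} + 16 + 4 \sqrt{7}\right)^{2} = \left(20 + 5 \sqrt{7}\right)^{2}$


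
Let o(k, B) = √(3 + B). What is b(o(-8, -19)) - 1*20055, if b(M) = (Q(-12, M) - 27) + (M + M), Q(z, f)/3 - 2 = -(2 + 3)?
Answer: -20091 + 8*I ≈ -20091.0 + 8.0*I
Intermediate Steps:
Q(z, f) = -9 (Q(z, f) = 6 + 3*(-(2 + 3)) = 6 + 3*(-1*5) = 6 + 3*(-5) = 6 - 15 = -9)
b(M) = -36 + 2*M (b(M) = (-9 - 27) + (M + M) = -36 + 2*M)
b(o(-8, -19)) - 1*20055 = (-36 + 2*√(3 - 19)) - 1*20055 = (-36 + 2*√(-16)) - 20055 = (-36 + 2*(4*I)) - 20055 = (-36 + 8*I) - 20055 = -20091 + 8*I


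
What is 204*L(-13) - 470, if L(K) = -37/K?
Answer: 1438/13 ≈ 110.62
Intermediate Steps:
204*L(-13) - 470 = 204*(-37/(-13)) - 470 = 204*(-37*(-1/13)) - 470 = 204*(37/13) - 470 = 7548/13 - 470 = 1438/13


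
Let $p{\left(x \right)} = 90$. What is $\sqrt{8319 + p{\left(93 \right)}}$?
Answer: $\sqrt{8409} \approx 91.701$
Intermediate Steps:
$\sqrt{8319 + p{\left(93 \right)}} = \sqrt{8319 + 90} = \sqrt{8409}$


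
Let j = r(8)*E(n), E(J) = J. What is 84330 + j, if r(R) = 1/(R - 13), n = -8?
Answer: 421658/5 ≈ 84332.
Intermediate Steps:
r(R) = 1/(-13 + R)
j = 8/5 (j = -8/(-13 + 8) = -8/(-5) = -1/5*(-8) = 8/5 ≈ 1.6000)
84330 + j = 84330 + 8/5 = 421658/5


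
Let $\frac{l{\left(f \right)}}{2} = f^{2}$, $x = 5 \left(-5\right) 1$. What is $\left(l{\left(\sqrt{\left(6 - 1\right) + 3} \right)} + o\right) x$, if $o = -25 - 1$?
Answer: $250$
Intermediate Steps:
$x = -25$ ($x = \left(-25\right) 1 = -25$)
$l{\left(f \right)} = 2 f^{2}$
$o = -26$
$\left(l{\left(\sqrt{\left(6 - 1\right) + 3} \right)} + o\right) x = \left(2 \left(\sqrt{\left(6 - 1\right) + 3}\right)^{2} - 26\right) \left(-25\right) = \left(2 \left(\sqrt{5 + 3}\right)^{2} - 26\right) \left(-25\right) = \left(2 \left(\sqrt{8}\right)^{2} - 26\right) \left(-25\right) = \left(2 \left(2 \sqrt{2}\right)^{2} - 26\right) \left(-25\right) = \left(2 \cdot 8 - 26\right) \left(-25\right) = \left(16 - 26\right) \left(-25\right) = \left(-10\right) \left(-25\right) = 250$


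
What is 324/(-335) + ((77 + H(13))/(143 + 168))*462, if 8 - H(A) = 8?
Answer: 11816526/104185 ≈ 113.42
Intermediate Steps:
H(A) = 0 (H(A) = 8 - 1*8 = 8 - 8 = 0)
324/(-335) + ((77 + H(13))/(143 + 168))*462 = 324/(-335) + ((77 + 0)/(143 + 168))*462 = 324*(-1/335) + (77/311)*462 = -324/335 + (77*(1/311))*462 = -324/335 + (77/311)*462 = -324/335 + 35574/311 = 11816526/104185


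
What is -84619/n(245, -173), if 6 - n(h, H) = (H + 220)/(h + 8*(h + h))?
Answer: -352438135/24943 ≈ -14130.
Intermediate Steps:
n(h, H) = 6 - (220 + H)/(17*h) (n(h, H) = 6 - (H + 220)/(h + 8*(h + h)) = 6 - (220 + H)/(h + 8*(2*h)) = 6 - (220 + H)/(h + 16*h) = 6 - (220 + H)/(17*h))
-84619/n(245, -173) = -84619*4165/(-220 - 1*(-173) + 102*245) = -84619*4165/(-220 + 173 + 24990) = -84619/((1/17)*(1/245)*24943) = -84619/24943/4165 = -84619*4165/24943 = -352438135/24943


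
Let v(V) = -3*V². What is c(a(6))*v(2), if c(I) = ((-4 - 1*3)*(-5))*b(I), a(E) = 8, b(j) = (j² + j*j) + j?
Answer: -57120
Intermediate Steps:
b(j) = j + 2*j² (b(j) = (j² + j²) + j = 2*j² + j = j + 2*j²)
c(I) = 35*I*(1 + 2*I) (c(I) = ((-4 - 1*3)*(-5))*(I*(1 + 2*I)) = ((-4 - 3)*(-5))*(I*(1 + 2*I)) = (-7*(-5))*(I*(1 + 2*I)) = 35*(I*(1 + 2*I)) = 35*I*(1 + 2*I))
c(a(6))*v(2) = (35*8*(1 + 2*8))*(-3*2²) = (35*8*(1 + 16))*(-3*4) = (35*8*17)*(-12) = 4760*(-12) = -57120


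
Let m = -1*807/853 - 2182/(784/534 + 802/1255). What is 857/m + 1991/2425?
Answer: -4419240327431/756897588443700 ≈ -0.0058386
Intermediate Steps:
m = -312122716884/301149091 (m = -807*1/853 - 2182/(784*(1/534) + 802*(1/1255)) = -807/853 - 2182/(392/267 + 802/1255) = -807/853 - 2182/706094/335085 = -807/853 - 2182*335085/706094 = -807/853 - 365577735/353047 = -312122716884/301149091 ≈ -1036.4)
857/m + 1991/2425 = 857/(-312122716884/301149091) + 1991/2425 = 857*(-301149091/312122716884) + 1991*(1/2425) = -258084770987/312122716884 + 1991/2425 = -4419240327431/756897588443700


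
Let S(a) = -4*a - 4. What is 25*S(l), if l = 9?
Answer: -1000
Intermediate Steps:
S(a) = -4 - 4*a
25*S(l) = 25*(-4 - 4*9) = 25*(-4 - 36) = 25*(-40) = -1000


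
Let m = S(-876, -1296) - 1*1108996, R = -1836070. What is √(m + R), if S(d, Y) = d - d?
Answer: I*√2945066 ≈ 1716.1*I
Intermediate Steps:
S(d, Y) = 0
m = -1108996 (m = 0 - 1*1108996 = 0 - 1108996 = -1108996)
√(m + R) = √(-1108996 - 1836070) = √(-2945066) = I*√2945066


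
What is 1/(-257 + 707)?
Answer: 1/450 ≈ 0.0022222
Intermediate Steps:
1/(-257 + 707) = 1/450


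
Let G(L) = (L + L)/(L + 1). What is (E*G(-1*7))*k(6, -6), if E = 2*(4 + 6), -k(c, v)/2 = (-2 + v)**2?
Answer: -17920/3 ≈ -5973.3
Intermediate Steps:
k(c, v) = -2*(-2 + v)**2
G(L) = 2*L/(1 + L) (G(L) = (2*L)/(1 + L) = 2*L/(1 + L))
E = 20 (E = 2*10 = 20)
(E*G(-1*7))*k(6, -6) = (20*(2*(-1*7)/(1 - 1*7)))*(-2*(-2 - 6)**2) = (20*(2*(-7)/(1 - 7)))*(-2*(-8)**2) = (20*(2*(-7)/(-6)))*(-2*64) = (20*(2*(-7)*(-1/6)))*(-128) = (20*(7/3))*(-128) = (140/3)*(-128) = -17920/3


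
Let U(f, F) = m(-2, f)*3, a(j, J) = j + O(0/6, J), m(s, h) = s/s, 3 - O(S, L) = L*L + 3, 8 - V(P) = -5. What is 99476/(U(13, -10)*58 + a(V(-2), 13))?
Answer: 49738/9 ≈ 5526.4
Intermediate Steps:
V(P) = 13 (V(P) = 8 - 1*(-5) = 8 + 5 = 13)
O(S, L) = -L² (O(S, L) = 3 - (L*L + 3) = 3 - (L² + 3) = 3 - (3 + L²) = 3 + (-3 - L²) = -L²)
m(s, h) = 1
a(j, J) = j - J²
U(f, F) = 3 (U(f, F) = 1*3 = 3)
99476/(U(13, -10)*58 + a(V(-2), 13)) = 99476/(3*58 + (13 - 1*13²)) = 99476/(174 + (13 - 1*169)) = 99476/(174 + (13 - 169)) = 99476/(174 - 156) = 99476/18 = 99476*(1/18) = 49738/9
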